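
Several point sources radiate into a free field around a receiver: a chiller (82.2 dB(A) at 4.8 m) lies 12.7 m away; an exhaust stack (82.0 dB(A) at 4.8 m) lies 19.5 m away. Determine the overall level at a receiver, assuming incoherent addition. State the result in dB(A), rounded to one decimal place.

Propagate each source to the receiver with L = L_ref − 20·log₁₀(r/r_ref), then add intensities.
chiller: 82.2 − 20·log₁₀(12.7/4.8) = 82.2 − 8.45 = 73.75 dB(A).
exhaust stack: 82.0 − 20·log₁₀(19.5/4.8) = 82.0 − 12.18 = 69.82 dB(A).
Σ 10^(L/10) = 3.331e+07 → L_total = 10·log₁₀(3.331e+07) = 75.23 dB(A).

75.2 dB(A)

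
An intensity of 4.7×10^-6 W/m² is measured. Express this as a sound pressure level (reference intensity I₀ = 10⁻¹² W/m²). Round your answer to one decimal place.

66.7 dB

I/I₀ = 4.7×10^-6/10⁻¹² = 4.7×10^6, and L = 10·log₁₀(I/I₀).
L = 10·(0.6721 + 6) = 66.72 dB.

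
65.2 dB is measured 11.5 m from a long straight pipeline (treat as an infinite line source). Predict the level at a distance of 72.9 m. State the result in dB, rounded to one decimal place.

Cylindrical spreading from a line source gives a 10·log₁₀(r₂/r₁) drop.
L₂ = 65.2 − 10·log₁₀(72.9/11.5) = 65.2 − 8.020 = 57.18 dB.

57.2 dB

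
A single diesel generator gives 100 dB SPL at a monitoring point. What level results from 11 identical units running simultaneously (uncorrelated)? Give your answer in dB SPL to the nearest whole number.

110 dB SPL

N identical incoherent sources raise the level by 10·log₁₀ N.
L_total = 100 + 10·log₁₀(11) = 100 + 10.414 = 110.41 dB SPL.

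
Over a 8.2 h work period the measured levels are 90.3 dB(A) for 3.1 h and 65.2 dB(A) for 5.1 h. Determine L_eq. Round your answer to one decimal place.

86.1 dB(A)

Weight each interval's intensity by its duration and average over T = 8.2 h:
Σ tᵢ·10^(Lᵢ/10) = 3.1·10^(90.3/10) + 5.1·10^(65.2/10) = 3.339e+09.
L_eq = 10·log₁₀(3.339e+09/8.2) = 86.10 dB(A).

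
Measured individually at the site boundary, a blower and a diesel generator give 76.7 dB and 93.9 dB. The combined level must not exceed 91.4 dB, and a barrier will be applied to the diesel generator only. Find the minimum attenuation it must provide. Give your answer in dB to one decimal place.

2.6 dB

Fixed contribution from the other source: Σ 10^(L/10) = 10^(76.7/10) = 4.677e+07 (76.70 dB).
To meet 91.4 dB overall, the treated diesel generator may contribute at most 10^(91.4/10) − 4.677e+07 = 1.334e+09, i.e. 91.25 dB.
So the diesel generator must be reduced from 93.9 to 91.25 dB: IL = 2.65 dB.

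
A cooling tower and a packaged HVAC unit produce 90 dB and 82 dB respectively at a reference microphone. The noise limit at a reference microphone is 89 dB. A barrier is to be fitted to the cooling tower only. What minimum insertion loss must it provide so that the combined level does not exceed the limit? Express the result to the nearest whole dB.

2 dB

Fixed contribution from the other source: Σ 10^(L/10) = 10^(82/10) = 1.585e+08 (82.00 dB).
To meet 89 dB overall, the treated cooling tower may contribute at most 10^(89/10) − 1.585e+08 = 6.358e+08, i.e. 88.03 dB.
So the cooling tower must be reduced from 90 to 88.03 dB: IL = 1.97 dB.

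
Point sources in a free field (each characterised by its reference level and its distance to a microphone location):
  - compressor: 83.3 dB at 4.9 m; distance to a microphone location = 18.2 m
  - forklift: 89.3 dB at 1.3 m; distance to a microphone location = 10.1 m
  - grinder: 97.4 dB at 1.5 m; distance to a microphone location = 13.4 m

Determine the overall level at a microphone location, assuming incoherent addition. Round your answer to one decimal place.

Apply inverse-square spreading to bring every level to the receiver, then sum 10^(L/10).
compressor: 83.3 − 20·log₁₀(18.2/4.9) = 83.3 − 11.40 = 71.90 dB.
forklift: 89.3 − 20·log₁₀(10.1/1.3) = 89.3 − 17.81 = 71.49 dB.
grinder: 97.4 − 20·log₁₀(13.4/1.5) = 97.4 − 19.02 = 78.38 dB.
Σ 10^(L/10) = 9.846e+07 → L_total = 10·log₁₀(9.846e+07) = 79.93 dB.

79.9 dB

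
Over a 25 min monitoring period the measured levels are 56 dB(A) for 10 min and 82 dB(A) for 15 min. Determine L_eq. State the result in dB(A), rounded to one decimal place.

L_eq = 10·log₁₀[(1/T)·Σ tᵢ·10^(Lᵢ/10)] with T = 25 min.
Σ tᵢ·10^(Lᵢ/10) = 10·10^(56/10) + 15·10^(82/10) = 2.381e+09.
L_eq = 10·log₁₀(2.381e+09/25) = 79.79 dB(A).

79.8 dB(A)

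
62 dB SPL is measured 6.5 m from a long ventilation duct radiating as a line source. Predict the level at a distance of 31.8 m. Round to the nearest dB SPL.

55 dB SPL

Cylindrical spreading from a line source gives a 10·log₁₀(r₂/r₁) drop.
L₂ = 62 − 10·log₁₀(31.8/6.5) = 62 − 6.895 = 55.10 dB SPL.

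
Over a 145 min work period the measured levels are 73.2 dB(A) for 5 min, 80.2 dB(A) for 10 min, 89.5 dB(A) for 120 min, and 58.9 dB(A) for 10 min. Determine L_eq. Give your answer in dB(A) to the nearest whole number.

89 dB(A)

The energy average is taken in the linear domain: L_eq = 10·log₁₀[(Σ tᵢ·10^(Lᵢ/10))/T], T = 145 min.
Σ tᵢ·10^(Lᵢ/10) = 5·10^(73.2/10) + 10·10^(80.2/10) + 120·10^(89.5/10) + 10·10^(58.9/10) = 1.081e+11.
L_eq = 10·log₁₀(1.081e+11/145) = 88.72 dB(A).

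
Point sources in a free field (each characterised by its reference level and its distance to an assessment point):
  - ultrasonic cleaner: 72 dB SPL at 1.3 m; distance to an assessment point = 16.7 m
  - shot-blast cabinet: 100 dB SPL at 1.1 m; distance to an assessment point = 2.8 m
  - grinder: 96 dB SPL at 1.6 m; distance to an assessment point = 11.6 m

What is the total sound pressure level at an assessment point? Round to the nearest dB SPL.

92 dB SPL

Apply inverse-square spreading to bring every level to the receiver, then sum 10^(L/10).
ultrasonic cleaner: 72 − 20·log₁₀(16.7/1.3) = 72 − 22.18 = 49.82 dB SPL.
shot-blast cabinet: 100 − 20·log₁₀(2.8/1.1) = 100 − 8.12 = 91.88 dB SPL.
grinder: 96 − 20·log₁₀(11.6/1.6) = 96 − 17.21 = 78.79 dB SPL.
Σ 10^(L/10) = 1.619e+09 → L_total = 10·log₁₀(1.619e+09) = 92.09 dB SPL.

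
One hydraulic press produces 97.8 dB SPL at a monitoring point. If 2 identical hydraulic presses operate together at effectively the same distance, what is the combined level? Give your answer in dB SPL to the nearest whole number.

101 dB SPL

N identical incoherent sources raise the level by 10·log₁₀ N.
L_total = 97.8 + 10·log₁₀(2) = 97.8 + 3.010 = 100.81 dB SPL.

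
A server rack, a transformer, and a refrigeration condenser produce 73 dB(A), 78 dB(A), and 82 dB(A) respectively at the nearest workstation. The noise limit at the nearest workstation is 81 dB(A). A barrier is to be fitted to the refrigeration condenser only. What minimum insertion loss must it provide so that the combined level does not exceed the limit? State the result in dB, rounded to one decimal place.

The untreated sources together contribute 10^(73/10) + 10^(78/10) = 8.305e+07, i.e. 79.19 dB(A).
The limit corresponds to 10^(81/10) = 1.259e+08; subtracting the fixed part leaves 4.284e+07 for the refrigeration condenser, i.e. 76.32 dB(A).
Required insertion loss = 82 − 76.32 = 5.68 dB.

5.7 dB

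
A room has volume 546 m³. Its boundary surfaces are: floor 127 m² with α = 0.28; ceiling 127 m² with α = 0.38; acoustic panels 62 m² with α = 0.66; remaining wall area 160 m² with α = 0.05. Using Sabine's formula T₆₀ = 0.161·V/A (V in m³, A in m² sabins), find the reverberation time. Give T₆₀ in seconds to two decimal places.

0.66 s

Summing Sᵢαᵢ: 127·0.28 + 127·0.38 + 62·0.66 + 160·0.05 = 132.74 m².
T₆₀ = 0.161·V/A = 0.161·546/132.74 = 0.662 s.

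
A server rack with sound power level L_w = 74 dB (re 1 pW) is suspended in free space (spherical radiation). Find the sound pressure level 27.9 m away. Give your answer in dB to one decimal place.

The power spreads over a sphere of area 4π·r², so L_p = L_w − 10·log₁₀(4π·r²).
4π·r² = 9782 m², 10·log₁₀ of that is 39.904 dB.
L_p = 74 − 39.904 = 34.10 dB.

34.1 dB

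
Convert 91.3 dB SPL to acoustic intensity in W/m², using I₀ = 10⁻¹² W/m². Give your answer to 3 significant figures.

L = 10·log₁₀(I/I₀) ⇒ I = I₀·10^(L/10) = 10⁻¹² × 10^9.13.

0.00135 W/m²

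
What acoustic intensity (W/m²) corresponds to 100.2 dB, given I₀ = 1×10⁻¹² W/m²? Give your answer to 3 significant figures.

0.0105 W/m²

I/I₀ = 10^(100.2/10) = 1.047e+10, so I = 1.047e+10 × 10⁻¹² W/m².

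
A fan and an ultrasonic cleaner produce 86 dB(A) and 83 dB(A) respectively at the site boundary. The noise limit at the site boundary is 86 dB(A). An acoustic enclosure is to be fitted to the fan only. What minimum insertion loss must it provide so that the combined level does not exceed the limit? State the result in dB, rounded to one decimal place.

3.0 dB

The untreated sources together contribute 10^(83/10) = 1.995e+08, i.e. 83.00 dB(A).
The limit corresponds to 10^(86/10) = 3.981e+08; subtracting the fixed part leaves 1.986e+08 for the fan, i.e. 82.98 dB(A).
Required insertion loss = 86 − 82.98 = 3.02 dB.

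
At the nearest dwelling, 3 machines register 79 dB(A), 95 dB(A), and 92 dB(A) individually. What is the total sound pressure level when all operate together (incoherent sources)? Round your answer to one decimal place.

96.8 dB(A)

For uncorrelated sources the intensities add, so convert each level to linear form, sum, and take 10·log₁₀ of the total.
Σ 10^(L/10) = 10^(79/10) + 10^(95/10) + 10^(92/10) = 4.827e+09.
L_total = 10·log₁₀(4.827e+09) = 96.84 dB(A).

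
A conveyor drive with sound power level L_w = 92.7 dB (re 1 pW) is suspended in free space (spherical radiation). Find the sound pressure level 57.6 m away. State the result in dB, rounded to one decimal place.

46.5 dB

The power spreads over a sphere of area 4π·r², so L_p = L_w − 10·log₁₀(4π·r²).
4π·r² = 4.169e+04 m², 10·log₁₀ of that is 46.201 dB.
L_p = 92.7 − 46.201 = 46.50 dB.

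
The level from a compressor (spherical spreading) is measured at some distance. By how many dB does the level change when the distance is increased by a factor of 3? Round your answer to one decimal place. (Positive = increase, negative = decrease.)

-9.5 dB

With spherical spreading the level changes by −20·log₁₀(r₂/r₁).
ΔL = −20·log₁₀(3) = -9.54 dB.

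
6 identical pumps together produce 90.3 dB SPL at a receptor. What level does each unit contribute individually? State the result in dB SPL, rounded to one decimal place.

For N identical incoherent sources L_total = L₁ + 10·log₁₀ N, so L₁ = 90.3 − 10·log₁₀(6) = 90.3 − 7.782.

82.5 dB SPL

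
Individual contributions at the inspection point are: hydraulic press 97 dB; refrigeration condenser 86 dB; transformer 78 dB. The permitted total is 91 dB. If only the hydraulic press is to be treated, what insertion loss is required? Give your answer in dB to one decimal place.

Everything except the hydraulic press sums to 10^(86/10) + 10^(78/10) = 4.612e+08 in linear terms, 86.64 dB.
To meet 91 dB overall, the treated hydraulic press may contribute at most 10^(91/10) − 4.612e+08 = 7.977e+08, i.e. 89.02 dB.
So the hydraulic press must be reduced from 97 to 89.02 dB: IL = 7.98 dB.

8.0 dB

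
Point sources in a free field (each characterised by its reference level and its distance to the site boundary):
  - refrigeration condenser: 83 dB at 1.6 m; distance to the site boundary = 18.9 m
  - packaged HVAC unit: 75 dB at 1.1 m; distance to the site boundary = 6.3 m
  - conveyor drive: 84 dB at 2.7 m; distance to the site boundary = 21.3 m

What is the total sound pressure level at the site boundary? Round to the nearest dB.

First find each source's level at the receiver (point-source: −20·log₁₀(r/r_ref)), then combine on an intensity basis.
refrigeration condenser: 83 − 20·log₁₀(18.9/1.6) = 83 − 21.45 = 61.55 dB.
packaged HVAC unit: 75 − 20·log₁₀(6.3/1.1) = 75 − 15.16 = 59.84 dB.
conveyor drive: 84 − 20·log₁₀(21.3/2.7) = 84 − 17.94 = 66.06 dB.
Σ 10^(L/10) = 6.430e+06 → L_total = 10·log₁₀(6.430e+06) = 68.08 dB.

68 dB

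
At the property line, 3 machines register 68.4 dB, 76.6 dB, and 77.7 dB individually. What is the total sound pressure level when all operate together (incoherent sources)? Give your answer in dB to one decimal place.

80.5 dB

For uncorrelated sources the intensities add, so convert each level to linear form, sum, and take 10·log₁₀ of the total.
Σ 10^(L/10) = 10^(68.4/10) + 10^(76.6/10) + 10^(77.7/10) = 1.115e+08.
L_total = 10·log₁₀(1.115e+08) = 80.47 dB.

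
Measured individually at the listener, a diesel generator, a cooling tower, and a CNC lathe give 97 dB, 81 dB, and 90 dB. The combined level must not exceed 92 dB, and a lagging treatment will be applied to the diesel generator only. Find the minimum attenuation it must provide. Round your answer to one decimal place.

10.4 dB

The untreated sources together contribute 10^(81/10) + 10^(90/10) = 1.126e+09, i.e. 90.51 dB.
The limit corresponds to 10^(92/10) = 1.585e+09; subtracting the fixed part leaves 4.590e+08 for the diesel generator, i.e. 86.62 dB.
So the diesel generator must be reduced from 97 to 86.62 dB: IL = 10.38 dB.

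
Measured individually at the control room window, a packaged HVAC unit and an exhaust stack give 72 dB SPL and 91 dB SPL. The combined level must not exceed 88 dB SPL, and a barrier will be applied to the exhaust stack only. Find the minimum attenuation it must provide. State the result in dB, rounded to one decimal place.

3.1 dB

Everything except the exhaust stack sums to 10^(72/10) = 1.585e+07 in linear terms, 72.00 dB SPL.
The limit corresponds to 10^(88/10) = 6.310e+08; subtracting the fixed part leaves 6.151e+08 for the exhaust stack, i.e. 87.89 dB SPL.
Required insertion loss = 91 − 87.89 = 3.11 dB.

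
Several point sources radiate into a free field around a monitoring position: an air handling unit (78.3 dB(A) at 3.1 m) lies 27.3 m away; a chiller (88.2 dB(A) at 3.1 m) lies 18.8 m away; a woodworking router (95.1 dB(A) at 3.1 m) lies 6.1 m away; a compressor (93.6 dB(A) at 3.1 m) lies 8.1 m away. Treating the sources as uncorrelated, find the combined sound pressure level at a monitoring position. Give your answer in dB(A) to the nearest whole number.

Apply inverse-square spreading to bring every level to the receiver, then sum 10^(L/10).
air handling unit: 78.3 − 20·log₁₀(27.3/3.1) = 78.3 − 18.90 = 59.40 dB(A).
chiller: 88.2 − 20·log₁₀(18.8/3.1) = 88.2 − 15.66 = 72.54 dB(A).
woodworking router: 95.1 − 20·log₁₀(6.1/3.1) = 95.1 − 5.88 = 89.22 dB(A).
compressor: 93.6 − 20·log₁₀(8.1/3.1) = 93.6 − 8.34 = 85.26 dB(A).
Σ 10^(L/10) = 1.190e+09 → L_total = 10·log₁₀(1.190e+09) = 90.76 dB(A).

91 dB(A)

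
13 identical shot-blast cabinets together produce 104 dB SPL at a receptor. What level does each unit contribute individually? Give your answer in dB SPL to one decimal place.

92.9 dB SPL

Dividing the total intensity by 13 lowers the level by 10·log₁₀ 13 = 11.139 dB: L₁ = 104 − 11.139.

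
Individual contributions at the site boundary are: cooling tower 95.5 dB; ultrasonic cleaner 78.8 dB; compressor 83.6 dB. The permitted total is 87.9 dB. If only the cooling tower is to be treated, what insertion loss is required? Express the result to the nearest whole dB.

11 dB

The untreated sources together contribute 10^(78.8/10) + 10^(83.6/10) = 3.049e+08, i.e. 84.84 dB.
The limit corresponds to 10^(87.9/10) = 6.166e+08; subtracting the fixed part leaves 3.117e+08 for the cooling tower, i.e. 84.94 dB.
Required insertion loss = 95.5 − 84.94 = 10.56 dB.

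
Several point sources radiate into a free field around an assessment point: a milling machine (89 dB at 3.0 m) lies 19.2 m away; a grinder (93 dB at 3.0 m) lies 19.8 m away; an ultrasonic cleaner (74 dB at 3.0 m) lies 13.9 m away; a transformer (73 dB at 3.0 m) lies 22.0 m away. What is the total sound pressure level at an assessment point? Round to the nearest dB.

78 dB

Apply inverse-square spreading to bring every level to the receiver, then sum 10^(L/10).
milling machine: 89 − 20·log₁₀(19.2/3.0) = 89 − 16.12 = 72.88 dB.
grinder: 93 − 20·log₁₀(19.8/3.0) = 93 − 16.39 = 76.61 dB.
ultrasonic cleaner: 74 − 20·log₁₀(13.9/3.0) = 74 − 13.32 = 60.68 dB.
transformer: 73 − 20·log₁₀(22.0/3.0) = 73 − 17.31 = 55.69 dB.
Σ 10^(L/10) = 6.674e+07 → L_total = 10·log₁₀(6.674e+07) = 78.24 dB.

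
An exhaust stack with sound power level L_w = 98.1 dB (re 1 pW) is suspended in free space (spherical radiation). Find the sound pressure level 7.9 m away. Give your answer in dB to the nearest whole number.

69 dB

Free-field spherical radiation: L_p = L_w − 10·log₁₀(4π·r²), r = 7.9 m.
4π·r² = 784.3 m², 10·log₁₀ of that is 28.945 dB.
L_p = 98.1 − 28.945 = 69.16 dB.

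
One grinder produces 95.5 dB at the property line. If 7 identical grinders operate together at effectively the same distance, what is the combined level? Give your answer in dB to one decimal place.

104.0 dB

N identical incoherent sources raise the level by 10·log₁₀ N.
L_total = 95.5 + 10·log₁₀(7) = 95.5 + 8.451 = 103.95 dB.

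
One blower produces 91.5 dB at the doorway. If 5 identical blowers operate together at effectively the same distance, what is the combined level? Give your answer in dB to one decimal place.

98.5 dB

With 5 equal, uncorrelated contributions the intensity is 5× that of one unit, giving a rise of 10·log₁₀ 5.
L_total = 91.5 + 10·log₁₀(5) = 91.5 + 6.990 = 98.49 dB.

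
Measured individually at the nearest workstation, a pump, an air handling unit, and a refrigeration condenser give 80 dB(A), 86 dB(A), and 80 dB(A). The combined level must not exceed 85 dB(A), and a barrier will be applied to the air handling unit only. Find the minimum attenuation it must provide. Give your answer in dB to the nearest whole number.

The untreated sources together contribute 10^(80/10) + 10^(80/10) = 2.000e+08, i.e. 83.01 dB(A).
The limit corresponds to 10^(85/10) = 3.162e+08; subtracting the fixed part leaves 1.162e+08 for the air handling unit, i.e. 80.65 dB(A).
So the air handling unit must be reduced from 86 to 80.65 dB(A): IL = 5.35 dB.

5 dB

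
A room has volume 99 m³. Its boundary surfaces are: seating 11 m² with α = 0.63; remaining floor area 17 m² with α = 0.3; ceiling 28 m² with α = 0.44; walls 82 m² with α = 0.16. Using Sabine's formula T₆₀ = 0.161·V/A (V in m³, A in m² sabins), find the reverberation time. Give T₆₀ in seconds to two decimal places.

0.43 s

Summing Sᵢαᵢ: 11·0.63 + 17·0.3 + 28·0.44 + 82·0.16 = 37.47 m².
T₆₀ = 0.161·V/A = 0.161·99/37.47 = 0.425 s.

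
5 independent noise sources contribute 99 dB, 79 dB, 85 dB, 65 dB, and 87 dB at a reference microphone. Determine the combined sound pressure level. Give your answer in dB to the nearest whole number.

For uncorrelated sources the intensities add, so convert each level to linear form, sum, and take 10·log₁₀ of the total.
Σ 10^(L/10) = 10^(99/10) + 10^(79/10) + 10^(85/10) + 10^(65/10) + 10^(87/10) = 8.843e+09.
L_total = 10·log₁₀(8.843e+09) = 99.47 dB.

99 dB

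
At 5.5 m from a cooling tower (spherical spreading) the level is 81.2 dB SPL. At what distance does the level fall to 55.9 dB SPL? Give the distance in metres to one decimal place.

For a point source L₁ − L₂ = 20·log₁₀(r₂/r₁), so r₂ = r₁·10^((L₁−L₂)/20).
r₂ = 5.5·10^((81.2−55.9)/20) = 5.5·10^(25.3/20) = 101.24 m.

101.2 m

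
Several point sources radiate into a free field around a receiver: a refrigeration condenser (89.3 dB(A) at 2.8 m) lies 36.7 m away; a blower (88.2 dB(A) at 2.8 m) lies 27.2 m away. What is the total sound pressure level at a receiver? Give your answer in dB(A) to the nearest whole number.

71 dB(A)

Propagate each source to the receiver with L = L_ref − 20·log₁₀(r/r_ref), then add intensities.
refrigeration condenser: 89.3 − 20·log₁₀(36.7/2.8) = 89.3 − 22.35 = 66.95 dB(A).
blower: 88.2 − 20·log₁₀(27.2/2.8) = 88.2 − 19.75 = 68.45 dB(A).
Σ 10^(L/10) = 1.196e+07 → L_total = 10·log₁₀(1.196e+07) = 70.78 dB(A).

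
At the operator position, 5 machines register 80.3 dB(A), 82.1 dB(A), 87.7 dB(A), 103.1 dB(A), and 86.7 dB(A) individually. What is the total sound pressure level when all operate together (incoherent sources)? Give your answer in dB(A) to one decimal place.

103.4 dB(A)

For uncorrelated sources the intensities add, so convert each level to linear form, sum, and take 10·log₁₀ of the total.
Σ 10^(L/10) = 10^(80.3/10) + 10^(82.1/10) + 10^(87.7/10) + 10^(103.1/10) + 10^(86.7/10) = 2.174e+10.
L_total = 10·log₁₀(2.174e+10) = 103.37 dB(A).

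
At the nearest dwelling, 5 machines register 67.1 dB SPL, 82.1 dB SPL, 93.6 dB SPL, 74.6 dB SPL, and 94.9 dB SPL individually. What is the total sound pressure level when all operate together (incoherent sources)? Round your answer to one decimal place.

Incoherent sources combine by intensity addition: L_total = 10·log₁₀(Σ 10^(L_i/10)).
Σ 10^(L/10) = 10^(67.1/10) + 10^(82.1/10) + 10^(93.6/10) + 10^(74.6/10) + 10^(94.9/10) = 5.577e+09.
L_total = 10·log₁₀(5.577e+09) = 97.46 dB SPL.

97.5 dB SPL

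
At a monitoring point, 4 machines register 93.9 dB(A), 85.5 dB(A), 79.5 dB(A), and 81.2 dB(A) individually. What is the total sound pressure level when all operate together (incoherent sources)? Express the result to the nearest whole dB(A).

For uncorrelated sources the intensities add, so convert each level to linear form, sum, and take 10·log₁₀ of the total.
Σ 10^(L/10) = 10^(93.9/10) + 10^(85.5/10) + 10^(79.5/10) + 10^(81.2/10) = 3.030e+09.
L_total = 10·log₁₀(3.030e+09) = 94.82 dB(A).

95 dB(A)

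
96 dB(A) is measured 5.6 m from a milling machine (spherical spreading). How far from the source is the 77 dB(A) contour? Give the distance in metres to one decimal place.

49.9 m

Point-source spreading drops the level by 20·log₁₀(r₂/r₁); inverting, r₂/r₁ = 10^(ΔL/20).
r₂ = 5.6·10^((96−77)/20) = 5.6·10^(19.0/20) = 49.91 m.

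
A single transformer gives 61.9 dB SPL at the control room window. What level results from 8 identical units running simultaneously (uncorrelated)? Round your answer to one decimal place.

70.9 dB SPL

N identical incoherent sources raise the level by 10·log₁₀ N.
L_total = 61.9 + 10·log₁₀(8) = 61.9 + 9.031 = 70.93 dB SPL.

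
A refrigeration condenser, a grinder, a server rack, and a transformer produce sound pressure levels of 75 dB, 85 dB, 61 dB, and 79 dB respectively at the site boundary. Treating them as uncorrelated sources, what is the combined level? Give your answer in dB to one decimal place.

Incoherent sources combine by intensity addition: L_total = 10·log₁₀(Σ 10^(L_i/10)).
Σ 10^(L/10) = 10^(75/10) + 10^(85/10) + 10^(61/10) + 10^(79/10) = 4.285e+08.
L_total = 10·log₁₀(4.285e+08) = 86.32 dB.

86.3 dB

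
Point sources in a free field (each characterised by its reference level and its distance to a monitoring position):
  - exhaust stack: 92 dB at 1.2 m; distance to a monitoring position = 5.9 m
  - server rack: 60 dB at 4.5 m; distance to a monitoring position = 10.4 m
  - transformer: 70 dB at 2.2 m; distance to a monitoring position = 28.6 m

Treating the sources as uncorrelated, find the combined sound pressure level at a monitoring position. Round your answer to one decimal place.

78.2 dB

Apply inverse-square spreading to bring every level to the receiver, then sum 10^(L/10).
exhaust stack: 92 − 20·log₁₀(5.9/1.2) = 92 − 13.83 = 78.17 dB.
server rack: 60 − 20·log₁₀(10.4/4.5) = 60 − 7.28 = 52.72 dB.
transformer: 70 − 20·log₁₀(28.6/2.2) = 70 − 22.28 = 47.72 dB.
Σ 10^(L/10) = 6.581e+07 → L_total = 10·log₁₀(6.581e+07) = 78.18 dB.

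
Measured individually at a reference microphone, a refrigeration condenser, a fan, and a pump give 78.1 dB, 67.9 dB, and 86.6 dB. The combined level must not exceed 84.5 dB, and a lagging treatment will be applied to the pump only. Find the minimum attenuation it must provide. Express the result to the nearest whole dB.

Everything except the pump sums to 10^(78.1/10) + 10^(67.9/10) = 7.073e+07 in linear terms, 78.50 dB.
The limit corresponds to 10^(84.5/10) = 2.818e+08; subtracting the fixed part leaves 2.111e+08 for the pump, i.e. 83.25 dB.
Required insertion loss = 86.6 − 83.25 = 3.35 dB.

3 dB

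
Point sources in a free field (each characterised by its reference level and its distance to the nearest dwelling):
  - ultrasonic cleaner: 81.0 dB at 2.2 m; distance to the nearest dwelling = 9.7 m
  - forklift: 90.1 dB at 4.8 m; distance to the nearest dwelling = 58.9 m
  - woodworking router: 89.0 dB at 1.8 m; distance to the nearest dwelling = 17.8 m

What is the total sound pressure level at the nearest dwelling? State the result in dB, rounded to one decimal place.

73.3 dB

Apply inverse-square spreading to bring every level to the receiver, then sum 10^(L/10).
ultrasonic cleaner: 81.0 − 20·log₁₀(9.7/2.2) = 81.0 − 12.89 = 68.11 dB.
forklift: 90.1 − 20·log₁₀(58.9/4.8) = 90.1 − 21.78 = 68.32 dB.
woodworking router: 89.0 − 20·log₁₀(17.8/1.8) = 89.0 − 19.90 = 69.10 dB.
Σ 10^(L/10) = 2.139e+07 → L_total = 10·log₁₀(2.139e+07) = 73.30 dB.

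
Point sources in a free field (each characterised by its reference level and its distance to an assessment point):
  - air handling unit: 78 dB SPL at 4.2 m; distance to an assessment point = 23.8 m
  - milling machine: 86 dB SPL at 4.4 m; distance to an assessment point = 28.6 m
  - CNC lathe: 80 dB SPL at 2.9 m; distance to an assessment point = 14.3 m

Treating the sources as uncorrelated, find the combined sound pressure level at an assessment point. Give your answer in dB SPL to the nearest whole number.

Propagate each source to the receiver with L = L_ref − 20·log₁₀(r/r_ref), then add intensities.
air handling unit: 78 − 20·log₁₀(23.8/4.2) = 78 − 15.07 = 62.93 dB SPL.
milling machine: 86 − 20·log₁₀(28.6/4.4) = 86 − 16.26 = 69.74 dB SPL.
CNC lathe: 80 − 20·log₁₀(14.3/2.9) = 80 − 13.86 = 66.14 dB SPL.
Σ 10^(L/10) = 1.550e+07 → L_total = 10·log₁₀(1.550e+07) = 71.90 dB SPL.

72 dB SPL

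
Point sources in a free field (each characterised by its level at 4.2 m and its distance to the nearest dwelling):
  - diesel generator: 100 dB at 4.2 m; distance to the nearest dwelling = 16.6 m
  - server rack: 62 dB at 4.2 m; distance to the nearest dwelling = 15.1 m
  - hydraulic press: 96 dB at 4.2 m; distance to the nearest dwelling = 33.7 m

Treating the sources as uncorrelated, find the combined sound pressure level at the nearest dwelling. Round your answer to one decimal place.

88.5 dB

First find each source's level at the receiver (point-source: −20·log₁₀(r/r_ref)), then combine on an intensity basis.
diesel generator: 100 − 20·log₁₀(16.6/4.2) = 100 − 11.94 = 88.06 dB.
server rack: 62 − 20·log₁₀(15.1/4.2) = 62 − 11.11 = 50.89 dB.
hydraulic press: 96 − 20·log₁₀(33.7/4.2) = 96 − 18.09 = 77.91 dB.
Σ 10^(L/10) = 7.021e+08 → L_total = 10·log₁₀(7.021e+08) = 88.46 dB.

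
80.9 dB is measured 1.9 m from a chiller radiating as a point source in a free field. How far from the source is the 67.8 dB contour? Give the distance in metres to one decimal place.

8.6 m

Point-source spreading drops the level by 20·log₁₀(r₂/r₁); inverting, r₂/r₁ = 10^(ΔL/20).
r₂ = 1.9·10^((80.9−67.8)/20) = 1.9·10^(13.1/20) = 8.59 m.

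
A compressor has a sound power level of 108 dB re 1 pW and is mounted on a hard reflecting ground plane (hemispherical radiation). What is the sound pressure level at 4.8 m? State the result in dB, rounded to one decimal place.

86.4 dB

Free-field hemispherical radiation: L_p = L_w − 10·log₁₀(2π·r²), r = 4.8 m.
2π·r² = 144.8 m², 10·log₁₀ of that is 21.607 dB.
L_p = 108 − 21.607 = 86.39 dB.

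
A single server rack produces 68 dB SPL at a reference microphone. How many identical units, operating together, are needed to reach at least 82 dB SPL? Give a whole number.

26

N identical sources give L₁ + 10·log₁₀ N, so require 10·log₁₀ N ≥ 82 − 68 = 14.0 dB.
N ≥ 10^(14.0/10) = 25.119, so N = 26.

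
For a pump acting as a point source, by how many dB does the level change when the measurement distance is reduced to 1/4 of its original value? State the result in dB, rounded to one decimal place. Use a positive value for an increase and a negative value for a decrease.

+12.0 dB

Point-source spreading: ΔL = −20·log₁₀(r₂/r₁).
ΔL = −20·log₁₀(0.25) = +12.04 dB.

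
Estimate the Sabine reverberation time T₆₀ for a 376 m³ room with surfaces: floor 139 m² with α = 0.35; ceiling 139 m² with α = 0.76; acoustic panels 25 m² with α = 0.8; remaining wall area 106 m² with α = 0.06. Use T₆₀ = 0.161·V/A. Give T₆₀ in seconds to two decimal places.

0.34 s

Summing Sᵢαᵢ: 139·0.35 + 139·0.76 + 25·0.8 + 106·0.06 = 180.65 m².
T₆₀ = 0.161 × 376 / 180.65 = 0.335 s.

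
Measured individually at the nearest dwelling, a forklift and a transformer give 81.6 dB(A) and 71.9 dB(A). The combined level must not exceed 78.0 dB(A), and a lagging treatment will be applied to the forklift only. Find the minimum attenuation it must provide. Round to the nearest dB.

5 dB

Everything except the forklift sums to 10^(71.9/10) = 1.549e+07 in linear terms, 71.90 dB(A).
The limit corresponds to 10^(78.0/10) = 6.310e+07; subtracting the fixed part leaves 4.761e+07 for the forklift, i.e. 76.78 dB(A).
So the forklift must be reduced from 81.6 to 76.78 dB(A): IL = 4.82 dB.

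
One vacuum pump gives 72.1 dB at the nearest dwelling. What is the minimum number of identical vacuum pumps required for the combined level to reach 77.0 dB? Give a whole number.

The shortfall is 77.0 − 72.1 = 4.9 dB, and N units add 10·log₁₀ N, so need 10·log₁₀ N ≥ 4.9.
N ≥ 10^(4.9/10) = 3.090, so N = 4.

4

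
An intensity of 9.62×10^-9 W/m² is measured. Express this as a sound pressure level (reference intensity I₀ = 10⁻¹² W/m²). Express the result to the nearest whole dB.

40 dB

Dividing by I₀ shifts the exponent by 12: I/I₀ = 9.62×10^3.
L = 10·(0.9832 + 3) = 39.83 dB.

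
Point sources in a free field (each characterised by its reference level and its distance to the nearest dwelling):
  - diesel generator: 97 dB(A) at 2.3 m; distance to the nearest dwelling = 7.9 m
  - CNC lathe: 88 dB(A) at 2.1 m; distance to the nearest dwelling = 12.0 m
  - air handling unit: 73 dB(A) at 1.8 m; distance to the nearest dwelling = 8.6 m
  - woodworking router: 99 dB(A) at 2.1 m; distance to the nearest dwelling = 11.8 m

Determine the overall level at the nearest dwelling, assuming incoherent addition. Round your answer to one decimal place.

88.4 dB(A)

Propagate each source to the receiver with L = L_ref − 20·log₁₀(r/r_ref), then add intensities.
diesel generator: 97 − 20·log₁₀(7.9/2.3) = 97 − 10.72 = 86.28 dB(A).
CNC lathe: 88 − 20·log₁₀(12.0/2.1) = 88 − 15.14 = 72.86 dB(A).
air handling unit: 73 − 20·log₁₀(8.6/1.8) = 73 − 13.58 = 59.42 dB(A).
woodworking router: 99 − 20·log₁₀(11.8/2.1) = 99 − 14.99 = 84.01 dB(A).
Σ 10^(L/10) = 6.966e+08 → L_total = 10·log₁₀(6.966e+08) = 88.43 dB(A).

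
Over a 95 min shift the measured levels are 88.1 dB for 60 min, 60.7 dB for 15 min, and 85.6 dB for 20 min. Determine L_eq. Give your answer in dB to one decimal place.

Weight each interval's intensity by its duration and average over T = 95 min:
Σ tᵢ·10^(Lᵢ/10) = 60·10^(88.1/10) + 15·10^(60.7/10) + 20·10^(85.6/10) = 4.602e+10.
L_eq = 10·log₁₀(4.602e+10/95) = 86.85 dB.

86.9 dB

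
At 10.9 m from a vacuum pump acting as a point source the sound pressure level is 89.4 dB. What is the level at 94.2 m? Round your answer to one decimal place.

Spherical spreading from a point source gives a 20·log₁₀(r₂/r₁) drop.
L₂ = 89.4 − 20·log₁₀(94.2/10.9) = 89.4 − 18.732 = 70.67 dB.

70.7 dB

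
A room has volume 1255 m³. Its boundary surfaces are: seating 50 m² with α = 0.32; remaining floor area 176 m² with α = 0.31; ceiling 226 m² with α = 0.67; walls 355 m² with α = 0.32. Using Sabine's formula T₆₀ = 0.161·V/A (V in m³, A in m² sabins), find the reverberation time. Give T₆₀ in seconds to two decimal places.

0.60 s

Summing Sᵢαᵢ: 50·0.32 + 176·0.31 + 226·0.67 + 355·0.32 = 335.58 m².
T₆₀ = 0.161 × 1255 / 335.58 = 0.602 s.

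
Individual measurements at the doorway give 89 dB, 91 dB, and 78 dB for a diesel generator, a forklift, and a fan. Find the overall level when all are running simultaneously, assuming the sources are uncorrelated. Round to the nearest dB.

For uncorrelated sources the intensities add, so convert each level to linear form, sum, and take 10·log₁₀ of the total.
Σ 10^(L/10) = 10^(89/10) + 10^(91/10) + 10^(78/10) = 2.116e+09.
L_total = 10·log₁₀(2.116e+09) = 93.26 dB.

93 dB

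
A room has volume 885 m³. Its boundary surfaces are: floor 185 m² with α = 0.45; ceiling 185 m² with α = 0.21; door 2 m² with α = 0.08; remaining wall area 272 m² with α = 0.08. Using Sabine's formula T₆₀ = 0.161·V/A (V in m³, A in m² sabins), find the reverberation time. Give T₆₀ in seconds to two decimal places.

A = Σ Sᵢαᵢ = 185·0.45 + 185·0.21 + 2·0.08 + 272·0.08 = 144.02 m².
T₆₀ = 0.161 × 885 / 144.02 = 0.989 s.

0.99 s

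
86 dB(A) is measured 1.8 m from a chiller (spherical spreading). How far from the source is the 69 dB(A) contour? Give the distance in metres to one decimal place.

For a point source L₁ − L₂ = 20·log₁₀(r₂/r₁), so r₂ = r₁·10^((L₁−L₂)/20).
r₂ = 1.8·10^((86−69)/20) = 1.8·10^(17.0/20) = 12.74 m.

12.7 m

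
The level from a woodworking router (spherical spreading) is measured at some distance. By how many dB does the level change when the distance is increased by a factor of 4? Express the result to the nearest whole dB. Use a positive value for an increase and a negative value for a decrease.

-12 dB

Point-source spreading: ΔL = −20·log₁₀(r₂/r₁).
ΔL = −20·log₁₀(4) = -12.04 dB.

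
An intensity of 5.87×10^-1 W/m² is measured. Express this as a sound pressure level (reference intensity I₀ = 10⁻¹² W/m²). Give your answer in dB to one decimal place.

117.7 dB

Dividing by I₀ shifts the exponent by 12: I/I₀ = 5.87×10^11.
L = 10·(0.7686 + 11) = 117.69 dB.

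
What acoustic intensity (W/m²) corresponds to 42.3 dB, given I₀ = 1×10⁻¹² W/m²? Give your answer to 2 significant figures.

1.7e-08 W/m²

L = 10·log₁₀(I/I₀) ⇒ I = I₀·10^(L/10) = 10⁻¹² × 10^4.23.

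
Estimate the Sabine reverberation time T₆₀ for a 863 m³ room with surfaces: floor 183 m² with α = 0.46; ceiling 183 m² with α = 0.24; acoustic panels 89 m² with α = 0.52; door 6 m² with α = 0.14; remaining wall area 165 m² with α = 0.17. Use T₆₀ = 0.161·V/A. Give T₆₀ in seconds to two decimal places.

0.68 s

Summing Sᵢαᵢ: 183·0.46 + 183·0.24 + 89·0.52 + 6·0.14 + 165·0.17 = 203.27 m².
T₆₀ = 0.161 × 863 / 203.27 = 0.684 s.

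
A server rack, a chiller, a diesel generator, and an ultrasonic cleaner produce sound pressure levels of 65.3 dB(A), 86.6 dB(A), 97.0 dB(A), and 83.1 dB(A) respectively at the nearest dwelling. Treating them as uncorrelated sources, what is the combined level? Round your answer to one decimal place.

97.5 dB(A)

For uncorrelated sources the intensities add, so convert each level to linear form, sum, and take 10·log₁₀ of the total.
Σ 10^(L/10) = 10^(65.3/10) + 10^(86.6/10) + 10^(97.0/10) + 10^(83.1/10) = 5.677e+09.
L_total = 10·log₁₀(5.677e+09) = 97.54 dB(A).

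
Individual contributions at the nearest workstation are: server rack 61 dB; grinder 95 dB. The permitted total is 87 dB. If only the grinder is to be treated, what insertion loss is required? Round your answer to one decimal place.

8.0 dB

Everything except the grinder sums to 10^(61/10) = 1.259e+06 in linear terms, 61.00 dB.
To meet 87 dB overall, the treated grinder may contribute at most 10^(87/10) − 1.259e+06 = 4.999e+08, i.e. 86.99 dB.
So the grinder must be reduced from 95 to 86.99 dB: IL = 8.01 dB.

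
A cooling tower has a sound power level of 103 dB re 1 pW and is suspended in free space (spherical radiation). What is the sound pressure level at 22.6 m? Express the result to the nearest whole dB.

L_p = L_w − 10·log₁₀(4π·r²) with r = 22.6 m.
4π·r² = 6418 m², 10·log₁₀ of that is 38.074 dB.
L_p = 103 − 38.074 = 64.93 dB.

65 dB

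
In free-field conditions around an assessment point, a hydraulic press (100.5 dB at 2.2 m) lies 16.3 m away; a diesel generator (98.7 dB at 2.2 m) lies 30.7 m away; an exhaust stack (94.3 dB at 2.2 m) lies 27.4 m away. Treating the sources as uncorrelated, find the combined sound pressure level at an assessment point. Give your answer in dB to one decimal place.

Apply inverse-square spreading to bring every level to the receiver, then sum 10^(L/10).
hydraulic press: 100.5 − 20·log₁₀(16.3/2.2) = 100.5 − 17.40 = 83.10 dB.
diesel generator: 98.7 − 20·log₁₀(30.7/2.2) = 98.7 − 22.89 = 75.81 dB.
exhaust stack: 94.3 − 20·log₁₀(27.4/2.2) = 94.3 − 21.91 = 72.39 dB.
Σ 10^(L/10) = 2.598e+08 → L_total = 10·log₁₀(2.598e+08) = 84.15 dB.

84.1 dB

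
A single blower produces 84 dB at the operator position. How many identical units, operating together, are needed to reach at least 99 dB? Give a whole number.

32

The shortfall is 99 − 84 = 15.0 dB, and N units add 10·log₁₀ N, so need 10·log₁₀ N ≥ 15.0.
N ≥ 10^(15.0/10) = 31.623, so N = 32.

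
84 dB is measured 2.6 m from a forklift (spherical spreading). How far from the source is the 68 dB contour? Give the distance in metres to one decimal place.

Point-source spreading drops the level by 20·log₁₀(r₂/r₁); inverting, r₂/r₁ = 10^(ΔL/20).
r₂ = 2.6·10^((84−68)/20) = 2.6·10^(16.0/20) = 16.40 m.

16.4 m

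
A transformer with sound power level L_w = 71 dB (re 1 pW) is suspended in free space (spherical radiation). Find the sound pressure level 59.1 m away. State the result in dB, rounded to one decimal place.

Free-field spherical radiation: L_p = L_w − 10·log₁₀(4π·r²), r = 59.1 m.
4π·r² = 4.389e+04 m², 10·log₁₀ of that is 46.424 dB.
L_p = 71 − 46.424 = 24.58 dB.

24.6 dB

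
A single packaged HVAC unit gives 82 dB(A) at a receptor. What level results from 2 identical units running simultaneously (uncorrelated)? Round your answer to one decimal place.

L_total = L₁ + 10·log₁₀ N for N identical incoherent sources.
L_total = 82 + 10·log₁₀(2) = 82 + 3.010 = 85.01 dB(A).

85.0 dB(A)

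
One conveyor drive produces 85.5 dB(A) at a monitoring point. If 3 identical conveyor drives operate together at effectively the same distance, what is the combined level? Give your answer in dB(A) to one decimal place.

With 3 equal, uncorrelated contributions the intensity is 3× that of one unit, giving a rise of 10·log₁₀ 3.
L_total = 85.5 + 10·log₁₀(3) = 85.5 + 4.771 = 90.27 dB(A).

90.3 dB(A)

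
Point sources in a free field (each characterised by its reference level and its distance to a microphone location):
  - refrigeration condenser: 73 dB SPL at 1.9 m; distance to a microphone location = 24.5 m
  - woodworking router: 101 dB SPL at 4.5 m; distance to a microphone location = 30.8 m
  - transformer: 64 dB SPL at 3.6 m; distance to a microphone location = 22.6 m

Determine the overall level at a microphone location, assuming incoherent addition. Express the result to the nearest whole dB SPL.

84 dB SPL

First find each source's level at the receiver (point-source: −20·log₁₀(r/r_ref)), then combine on an intensity basis.
refrigeration condenser: 73 − 20·log₁₀(24.5/1.9) = 73 − 22.21 = 50.79 dB SPL.
woodworking router: 101 − 20·log₁₀(30.8/4.5) = 101 − 16.71 = 84.29 dB SPL.
transformer: 64 − 20·log₁₀(22.6/3.6) = 64 − 15.96 = 48.04 dB SPL.
Σ 10^(L/10) = 2.689e+08 → L_total = 10·log₁₀(2.689e+08) = 84.30 dB SPL.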